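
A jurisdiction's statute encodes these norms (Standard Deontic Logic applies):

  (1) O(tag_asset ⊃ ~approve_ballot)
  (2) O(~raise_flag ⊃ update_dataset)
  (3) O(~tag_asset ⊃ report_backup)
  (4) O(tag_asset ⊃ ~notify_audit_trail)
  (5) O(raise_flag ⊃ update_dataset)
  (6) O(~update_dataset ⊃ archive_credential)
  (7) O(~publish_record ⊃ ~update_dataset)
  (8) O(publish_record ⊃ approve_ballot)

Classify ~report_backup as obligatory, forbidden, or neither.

Forbidden

Premises 2 and 5 cover both cases: O(~raise_flag ⊃ update_dataset) and O(raise_flag ⊃ update_dataset). Since ~raise_flag ∨ raise_flag is a tautology, O(update_dataset) follows.
The contrapositive of premise 7 (O(~publish_record ⊃ ~update_dataset)) is O(update_dataset ⊃ publish_record), and O(update_dataset) is already established, so O(publish_record).
From O(publish_record) and premise 8, O(publish_record ⊃ approve_ballot), we obtain O(approve_ballot).
The contrapositive of premise 1 (O(tag_asset ⊃ ~approve_ballot)) is O(approve_ballot ⊃ ~tag_asset), and O(approve_ballot) is already established, so O(~tag_asset).
From O(~tag_asset) and premise 3, O(~tag_asset ⊃ report_backup), we obtain O(report_backup).
Premises 4, 6 do not contribute to this derivation.
Thus O(report_backup), which is F(~report_backup): ~report_backup is forbidden.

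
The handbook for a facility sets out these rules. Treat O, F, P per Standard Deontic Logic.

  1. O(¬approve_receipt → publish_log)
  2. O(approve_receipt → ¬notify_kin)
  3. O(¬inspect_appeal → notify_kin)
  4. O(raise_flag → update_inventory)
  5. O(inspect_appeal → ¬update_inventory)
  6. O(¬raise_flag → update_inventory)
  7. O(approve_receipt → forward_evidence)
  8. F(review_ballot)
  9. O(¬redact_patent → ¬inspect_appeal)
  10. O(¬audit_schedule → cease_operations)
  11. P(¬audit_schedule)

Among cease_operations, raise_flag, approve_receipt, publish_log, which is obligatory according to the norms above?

publish_log

Premises 6 and 4 are O(¬raise_flag → update_inventory) and O(raise_flag → update_inventory); every ideal world satisfies ¬raise_flag or raise_flag, so in either case update_inventory holds — hence O(update_inventory).
Premise 5, O(inspect_appeal → ¬update_inventory), contraposes to O(update_inventory → ¬inspect_appeal); with O(update_inventory) we get O(¬inspect_appeal).
From O(¬inspect_appeal) and premise 3, O(¬inspect_appeal → notify_kin), we obtain O(notify_kin).
Premise 2 is O(approve_receipt → ¬notify_kin); contrapositively O(notify_kin → ¬approve_receipt). Since O(notify_kin) holds, K gives O(¬approve_receipt).
Premise 1 is O(¬approve_receipt → publish_log); since O(¬approve_receipt), deontic closure gives O(publish_log).
So O(publish_log) holds — publish_log is obligatory. None of the other listed options is made obligatory by any chain of premises.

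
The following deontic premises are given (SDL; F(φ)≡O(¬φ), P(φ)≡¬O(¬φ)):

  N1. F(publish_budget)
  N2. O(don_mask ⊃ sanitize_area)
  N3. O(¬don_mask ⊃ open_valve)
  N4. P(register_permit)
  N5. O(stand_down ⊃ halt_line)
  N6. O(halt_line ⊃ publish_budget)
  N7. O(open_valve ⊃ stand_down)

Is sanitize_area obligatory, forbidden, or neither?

Obligatory

F(publish_budget) at premise 1 means O(¬publish_budget).
Premise 6 is O(halt_line ⊃ publish_budget); contrapositively O(¬publish_budget ⊃ ¬halt_line). Since O(¬publish_budget) holds, K gives O(¬halt_line).
Premise 5, O(stand_down ⊃ halt_line), contraposes to O(¬halt_line ⊃ ¬stand_down); with O(¬halt_line) we get O(¬stand_down).
Premise 7, O(open_valve ⊃ stand_down), contraposes to O(¬stand_down ⊃ ¬open_valve); with O(¬stand_down) we get O(¬open_valve).
Premise 3, O(¬don_mask ⊃ open_valve), contraposes to O(¬open_valve ⊃ don_mask); with O(¬open_valve) we get O(don_mask).
From O(don_mask) and premise 2, O(don_mask ⊃ sanitize_area), we obtain O(sanitize_area).
Premise 4 does not contribute to this derivation.
Hence sanitize_area is obligatory.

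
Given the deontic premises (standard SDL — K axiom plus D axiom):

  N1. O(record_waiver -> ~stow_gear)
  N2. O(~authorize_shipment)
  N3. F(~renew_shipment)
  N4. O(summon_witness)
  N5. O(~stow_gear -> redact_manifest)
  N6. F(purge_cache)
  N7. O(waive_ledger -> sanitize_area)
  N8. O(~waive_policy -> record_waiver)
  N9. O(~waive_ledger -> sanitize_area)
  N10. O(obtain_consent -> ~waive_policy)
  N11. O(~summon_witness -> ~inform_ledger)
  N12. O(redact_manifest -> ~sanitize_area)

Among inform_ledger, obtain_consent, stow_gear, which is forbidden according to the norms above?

Premises 7 and 9 are O(waive_ledger -> sanitize_area) and O(~waive_ledger -> sanitize_area); every ideal world satisfies waive_ledger or ~waive_ledger, so in either case sanitize_area holds — hence O(sanitize_area).
Premise 12, O(redact_manifest -> ~sanitize_area), contraposes to O(sanitize_area -> ~redact_manifest); with O(sanitize_area) we get O(~redact_manifest).
Premise 5 is O(~stow_gear -> redact_manifest); contrapositively O(~redact_manifest -> stow_gear). Since O(~redact_manifest) holds, K gives O(stow_gear).
Premise 1 is O(record_waiver -> ~stow_gear); contrapositively O(stow_gear -> ~record_waiver). Since O(stow_gear) holds, K gives O(~record_waiver).
Premise 8 is O(~waive_policy -> record_waiver); contrapositively O(~record_waiver -> waive_policy). Since O(~record_waiver) holds, K gives O(waive_policy).
Premise 10 is O(obtain_consent -> ~waive_policy); contrapositively O(waive_policy -> ~obtain_consent). Since O(waive_policy) holds, K gives O(~obtain_consent).
So O(~obtain_consent) holds, i.e. obtain_consent is forbidden. None of the other listed options is forbidden under the premises.

obtain_consent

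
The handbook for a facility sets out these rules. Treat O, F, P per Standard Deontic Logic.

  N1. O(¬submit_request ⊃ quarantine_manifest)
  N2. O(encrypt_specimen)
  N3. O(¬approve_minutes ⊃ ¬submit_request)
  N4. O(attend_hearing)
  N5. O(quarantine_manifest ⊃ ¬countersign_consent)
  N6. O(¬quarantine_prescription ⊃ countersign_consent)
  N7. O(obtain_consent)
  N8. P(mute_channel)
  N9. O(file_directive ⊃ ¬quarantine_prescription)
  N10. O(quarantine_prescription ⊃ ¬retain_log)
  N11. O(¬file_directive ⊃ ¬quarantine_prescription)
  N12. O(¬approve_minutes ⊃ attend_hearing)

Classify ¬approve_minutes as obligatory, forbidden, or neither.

Premises 9 and 11 are O(file_directive ⊃ ¬quarantine_prescription) and O(¬file_directive ⊃ ¬quarantine_prescription); every ideal world satisfies file_directive or ¬file_directive, so in either case ¬quarantine_prescription holds — hence O(¬quarantine_prescription).
Premise 6 is O(¬quarantine_prescription ⊃ countersign_consent); since O(¬quarantine_prescription), deontic closure gives O(countersign_consent).
The contrapositive of premise 5 (O(quarantine_manifest ⊃ ¬countersign_consent)) is O(countersign_consent ⊃ ¬quarantine_manifest), and O(countersign_consent) is already established, so O(¬quarantine_manifest).
The contrapositive of premise 1 (O(¬submit_request ⊃ quarantine_manifest)) is O(¬quarantine_manifest ⊃ submit_request), and O(¬quarantine_manifest) is already established, so O(submit_request).
The contrapositive of premise 3 (O(¬approve_minutes ⊃ ¬submit_request)) is O(submit_request ⊃ approve_minutes), and O(submit_request) is already established, so O(approve_minutes).
Premises 2, 4, 7, 8, 10, 12 do not contribute to this derivation.
Thus O(approve_minutes), which is F(¬approve_minutes): ¬approve_minutes is forbidden.

Forbidden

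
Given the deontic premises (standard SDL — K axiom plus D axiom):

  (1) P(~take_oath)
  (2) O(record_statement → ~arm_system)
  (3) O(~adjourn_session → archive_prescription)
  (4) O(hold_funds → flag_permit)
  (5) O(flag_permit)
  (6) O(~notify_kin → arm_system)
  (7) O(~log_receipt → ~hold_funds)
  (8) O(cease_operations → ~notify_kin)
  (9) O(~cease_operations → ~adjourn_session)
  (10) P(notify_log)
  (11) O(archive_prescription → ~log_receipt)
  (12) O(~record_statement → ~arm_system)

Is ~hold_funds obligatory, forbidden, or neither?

Premises 2 and 12 cover both cases: O(record_statement → ~arm_system) and O(~record_statement → ~arm_system). Since record_statement ∨ ~record_statement is a tautology, O(~arm_system) follows.
Premise 6 is O(~notify_kin → arm_system); contrapositively O(~arm_system → notify_kin). Since O(~arm_system) holds, K gives O(notify_kin).
Premise 8, O(cease_operations → ~notify_kin), contraposes to O(notify_kin → ~cease_operations); with O(notify_kin) we get O(~cease_operations).
Applying K to premise 9 (O(~cease_operations → ~adjourn_session)) and O(~cease_operations) yields O(~adjourn_session).
With premise 3, O(~adjourn_session → archive_prescription), the K-axiom yields O(archive_prescription).
Applying K to premise 11 (O(archive_prescription → ~log_receipt)) and O(archive_prescription) yields O(~log_receipt).
From O(~log_receipt) and premise 7, O(~log_receipt → ~hold_funds), we obtain O(~hold_funds).
Premises 1, 4, 5, 10 do not contribute to this derivation.
Hence ~hold_funds is obligatory.

Obligatory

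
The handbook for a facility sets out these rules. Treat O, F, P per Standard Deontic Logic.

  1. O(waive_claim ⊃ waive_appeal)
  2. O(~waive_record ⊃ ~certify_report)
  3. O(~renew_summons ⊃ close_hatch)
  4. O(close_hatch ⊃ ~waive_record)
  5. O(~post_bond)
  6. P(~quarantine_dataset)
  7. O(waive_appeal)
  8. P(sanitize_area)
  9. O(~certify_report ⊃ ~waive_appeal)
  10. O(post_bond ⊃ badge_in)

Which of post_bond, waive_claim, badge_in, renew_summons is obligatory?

Premise 7 gives O(waive_appeal).
Premise 9 is O(~certify_report ⊃ ~waive_appeal); contrapositively O(waive_appeal ⊃ certify_report). Since O(waive_appeal) holds, K gives O(certify_report).
Premise 2, O(~waive_record ⊃ ~certify_report), contraposes to O(certify_report ⊃ waive_record); with O(certify_report) we get O(waive_record).
Premise 4 is O(close_hatch ⊃ ~waive_record); contrapositively O(waive_record ⊃ ~close_hatch). Since O(waive_record) holds, K gives O(~close_hatch).
The contrapositive of premise 3 (O(~renew_summons ⊃ close_hatch)) is O(~close_hatch ⊃ renew_summons), and O(~close_hatch) is already established, so O(renew_summons).
So O(renew_summons) holds — renew_summons is obligatory. None of the other listed options is made obligatory by any chain of premises.

renew_summons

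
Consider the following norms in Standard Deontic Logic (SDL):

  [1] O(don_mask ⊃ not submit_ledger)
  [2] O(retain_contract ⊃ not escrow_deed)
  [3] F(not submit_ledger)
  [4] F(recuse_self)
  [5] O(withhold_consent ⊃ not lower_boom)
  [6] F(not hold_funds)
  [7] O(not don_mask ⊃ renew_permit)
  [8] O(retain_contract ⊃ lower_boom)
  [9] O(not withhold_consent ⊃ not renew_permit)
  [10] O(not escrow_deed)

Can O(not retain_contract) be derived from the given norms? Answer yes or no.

Yes

F(not submit_ledger) at premise 3 means O(submit_ledger).
The contrapositive of premise 1 (O(don_mask ⊃ not submit_ledger)) is O(submit_ledger ⊃ not don_mask), and O(submit_ledger) is already established, so O(not don_mask).
Applying K to premise 7 (O(not don_mask ⊃ renew_permit)) and O(not don_mask) yields O(renew_permit).
The contrapositive of premise 9 (O(not withhold_consent ⊃ not renew_permit)) is O(renew_permit ⊃ withhold_consent), and O(renew_permit) is already established, so O(withhold_consent).
Premise 5 is O(withhold_consent ⊃ not lower_boom); since O(withhold_consent), deontic closure gives O(not lower_boom).
The contrapositive of premise 8 (O(retain_contract ⊃ lower_boom)) is O(not lower_boom ⊃ not retain_contract), and O(not lower_boom) is already established, so O(not retain_contract).
Premises 2, 4, 6, 10 do not contribute to this derivation.
So O(not retain_contract) follows.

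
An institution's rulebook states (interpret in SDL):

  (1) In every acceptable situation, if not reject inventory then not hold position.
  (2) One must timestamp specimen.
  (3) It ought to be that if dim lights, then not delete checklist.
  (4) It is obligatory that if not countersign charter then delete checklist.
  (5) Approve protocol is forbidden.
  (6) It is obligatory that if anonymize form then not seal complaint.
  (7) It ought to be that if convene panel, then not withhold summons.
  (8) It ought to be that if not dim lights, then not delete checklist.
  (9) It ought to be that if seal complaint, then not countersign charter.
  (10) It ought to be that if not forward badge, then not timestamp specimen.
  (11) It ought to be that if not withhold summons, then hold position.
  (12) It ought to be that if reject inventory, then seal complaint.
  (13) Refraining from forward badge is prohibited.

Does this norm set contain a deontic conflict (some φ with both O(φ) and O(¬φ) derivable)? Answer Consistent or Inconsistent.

Consistent

Premise 10 is O(¬forward_badge → ¬timestamp_specimen), but O(¬forward_badge) is not derivable from the premises, so it does not yield O(¬timestamp_specimen).
So O(¬timestamp_specimen) is not derivable, and the apparent clash with O(timestamp_specimen) does not arise.
A world satisfying every obligation exists (e.g. anonymize_form=false, approve_protocol=false, convene_panel=false, countersign_charter=true, delete_checklist=false, dim_lights=false, forward_badge=true, hold_position=false, reject_inventory=false, seal_complaint=false, timestamp_specimen=true, withhold_summons=true); no atom is both obligatory and forbidden, so the set is consistent.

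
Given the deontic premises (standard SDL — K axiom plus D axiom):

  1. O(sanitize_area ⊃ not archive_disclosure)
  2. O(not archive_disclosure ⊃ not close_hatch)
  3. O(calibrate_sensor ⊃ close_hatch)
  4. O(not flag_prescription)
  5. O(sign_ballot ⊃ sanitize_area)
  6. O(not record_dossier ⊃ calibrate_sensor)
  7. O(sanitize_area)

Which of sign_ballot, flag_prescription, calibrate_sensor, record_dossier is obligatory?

From premise 7 we have O(sanitize_area).
With premise 1, O(sanitize_area ⊃ not archive_disclosure), the K-axiom yields O(not archive_disclosure).
With premise 2, O(not archive_disclosure ⊃ not close_hatch), the K-axiom yields O(not close_hatch).
Premise 3, O(calibrate_sensor ⊃ close_hatch), contraposes to O(not close_hatch ⊃ not calibrate_sensor); with O(not close_hatch) we get O(not calibrate_sensor).
Premise 6 is O(not record_dossier ⊃ calibrate_sensor); contrapositively O(not calibrate_sensor ⊃ record_dossier). Since O(not calibrate_sensor) holds, K gives O(record_dossier).
So O(record_dossier) holds — record_dossier is obligatory. None of the other listed options is made obligatory by any chain of premises.

record_dossier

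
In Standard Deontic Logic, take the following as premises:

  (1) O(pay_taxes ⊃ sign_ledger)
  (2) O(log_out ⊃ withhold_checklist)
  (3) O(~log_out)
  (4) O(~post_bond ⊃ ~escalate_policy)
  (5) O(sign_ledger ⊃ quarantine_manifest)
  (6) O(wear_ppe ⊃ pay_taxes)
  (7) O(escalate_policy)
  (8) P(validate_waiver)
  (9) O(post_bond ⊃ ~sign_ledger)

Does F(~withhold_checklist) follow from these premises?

Premise 2 is O(log_out ⊃ withhold_checklist), but O(log_out) is not derivable from the premises, so it does not yield O(withhold_checklist).
No other premise forces O(withhold_checklist). An ideal world satisfying every premise can still have ~withhold_checklist true, so F(~withhold_checklist) is not derivable.

No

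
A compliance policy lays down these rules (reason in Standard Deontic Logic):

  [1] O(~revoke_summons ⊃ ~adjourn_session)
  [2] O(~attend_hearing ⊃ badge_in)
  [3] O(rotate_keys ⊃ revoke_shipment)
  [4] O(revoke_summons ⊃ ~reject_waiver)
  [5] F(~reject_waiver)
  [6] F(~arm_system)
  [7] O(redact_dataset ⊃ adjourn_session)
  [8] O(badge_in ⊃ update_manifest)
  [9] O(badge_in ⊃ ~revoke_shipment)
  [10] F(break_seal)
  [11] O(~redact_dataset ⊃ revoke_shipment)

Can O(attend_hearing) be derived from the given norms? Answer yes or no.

Yes

F(~reject_waiver) at premise 5 means O(reject_waiver).
Premise 4 is O(revoke_summons ⊃ ~reject_waiver); contrapositively O(reject_waiver ⊃ ~revoke_summons). Since O(reject_waiver) holds, K gives O(~revoke_summons).
With premise 1, O(~revoke_summons ⊃ ~adjourn_session), the K-axiom yields O(~adjourn_session).
Premise 7 is O(redact_dataset ⊃ adjourn_session); contrapositively O(~adjourn_session ⊃ ~redact_dataset). Since O(~adjourn_session) holds, K gives O(~redact_dataset).
With premise 11, O(~redact_dataset ⊃ revoke_shipment), the K-axiom yields O(revoke_shipment).
Premise 9 is O(badge_in ⊃ ~revoke_shipment); contrapositively O(revoke_shipment ⊃ ~badge_in). Since O(revoke_shipment) holds, K gives O(~badge_in).
Premise 2, O(~attend_hearing ⊃ badge_in), contraposes to O(~badge_in ⊃ attend_hearing); with O(~badge_in) we get O(attend_hearing).
Premises 3, 6, 8, 10 do not contribute to this derivation.
So O(attend_hearing) follows.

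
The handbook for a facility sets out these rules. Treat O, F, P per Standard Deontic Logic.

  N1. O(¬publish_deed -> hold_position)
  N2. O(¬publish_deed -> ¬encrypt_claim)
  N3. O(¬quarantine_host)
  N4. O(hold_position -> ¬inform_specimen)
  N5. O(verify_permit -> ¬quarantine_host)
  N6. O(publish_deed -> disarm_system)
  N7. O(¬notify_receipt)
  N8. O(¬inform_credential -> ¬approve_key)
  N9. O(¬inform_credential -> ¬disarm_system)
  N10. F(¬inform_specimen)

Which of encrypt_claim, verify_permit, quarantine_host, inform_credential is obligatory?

inform_credential

F(¬inform_specimen) at premise 10 means O(inform_specimen).
The contrapositive of premise 4 (O(hold_position -> ¬inform_specimen)) is O(inform_specimen -> ¬hold_position), and O(inform_specimen) is already established, so O(¬hold_position).
The contrapositive of premise 1 (O(¬publish_deed -> hold_position)) is O(¬hold_position -> publish_deed), and O(¬hold_position) is already established, so O(publish_deed).
From O(publish_deed) and premise 6, O(publish_deed -> disarm_system), we obtain O(disarm_system).
The contrapositive of premise 9 (O(¬inform_credential -> ¬disarm_system)) is O(disarm_system -> inform_credential), and O(disarm_system) is already established, so O(inform_credential).
So O(inform_credential) holds — inform_credential is obligatory. None of the other listed options is made obligatory by any chain of premises.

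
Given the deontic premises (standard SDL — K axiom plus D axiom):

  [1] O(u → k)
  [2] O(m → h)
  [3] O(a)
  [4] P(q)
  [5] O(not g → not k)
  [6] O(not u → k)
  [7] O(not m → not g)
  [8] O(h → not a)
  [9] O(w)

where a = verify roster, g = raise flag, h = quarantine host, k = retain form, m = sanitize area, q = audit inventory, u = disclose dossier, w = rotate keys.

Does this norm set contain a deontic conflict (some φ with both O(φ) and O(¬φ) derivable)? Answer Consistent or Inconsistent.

Inconsistent

Premises 6 and 1 cover both cases: O(not u → k) and O(u → k). Since not u ∨ u is a tautology, O(k) follows.
The contrapositive of premise 5 (O(not g → not k)) is O(k → g), and O(k) is already established, so O(g).
Premise 7, O(not m → not g), contraposes to O(g → m); with O(g) we get O(m).
Premise 2 is O(m → h); since O(m), deontic closure gives O(h).
With premise 8, O(h → not a), the K-axiom yields O(not a).
But premise 3 directly asserts O(a).
We now have both O(not a) and O(a) — a is simultaneously obligatory and forbidden, violating the D-axiom.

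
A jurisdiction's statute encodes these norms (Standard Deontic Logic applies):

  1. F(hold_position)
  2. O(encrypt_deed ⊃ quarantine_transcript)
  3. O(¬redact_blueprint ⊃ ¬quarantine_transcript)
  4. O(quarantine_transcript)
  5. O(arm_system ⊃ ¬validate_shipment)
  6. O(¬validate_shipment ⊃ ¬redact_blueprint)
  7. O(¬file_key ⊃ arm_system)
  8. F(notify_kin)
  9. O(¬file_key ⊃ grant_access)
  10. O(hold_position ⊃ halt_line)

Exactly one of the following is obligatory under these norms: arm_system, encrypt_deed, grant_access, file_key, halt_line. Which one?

file_key

Premise 4 gives O(quarantine_transcript).
Premise 3 is O(¬redact_blueprint ⊃ ¬quarantine_transcript); contrapositively O(quarantine_transcript ⊃ redact_blueprint). Since O(quarantine_transcript) holds, K gives O(redact_blueprint).
Premise 6 is O(¬validate_shipment ⊃ ¬redact_blueprint); contrapositively O(redact_blueprint ⊃ validate_shipment). Since O(redact_blueprint) holds, K gives O(validate_shipment).
The contrapositive of premise 5 (O(arm_system ⊃ ¬validate_shipment)) is O(validate_shipment ⊃ ¬arm_system), and O(validate_shipment) is already established, so O(¬arm_system).
The contrapositive of premise 7 (O(¬file_key ⊃ arm_system)) is O(¬arm_system ⊃ file_key), and O(¬arm_system) is already established, so O(file_key).
So O(file_key) holds — file_key is obligatory. None of the other listed options is made obligatory by any chain of premises.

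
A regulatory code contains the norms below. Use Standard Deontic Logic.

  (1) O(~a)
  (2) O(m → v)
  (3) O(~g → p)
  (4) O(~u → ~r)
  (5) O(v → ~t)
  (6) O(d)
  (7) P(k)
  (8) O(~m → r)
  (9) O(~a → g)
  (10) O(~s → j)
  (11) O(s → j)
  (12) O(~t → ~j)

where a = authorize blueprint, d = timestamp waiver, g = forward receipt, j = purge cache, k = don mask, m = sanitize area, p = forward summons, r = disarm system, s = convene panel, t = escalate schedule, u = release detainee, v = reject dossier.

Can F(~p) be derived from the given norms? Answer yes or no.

No

Premise 3 is O(~g → p), but O(~g) is not derivable from the premises, so it does not yield O(p).
No other premise forces O(p). An ideal world satisfying every premise can still have ~p true, so F(~p) is not derivable.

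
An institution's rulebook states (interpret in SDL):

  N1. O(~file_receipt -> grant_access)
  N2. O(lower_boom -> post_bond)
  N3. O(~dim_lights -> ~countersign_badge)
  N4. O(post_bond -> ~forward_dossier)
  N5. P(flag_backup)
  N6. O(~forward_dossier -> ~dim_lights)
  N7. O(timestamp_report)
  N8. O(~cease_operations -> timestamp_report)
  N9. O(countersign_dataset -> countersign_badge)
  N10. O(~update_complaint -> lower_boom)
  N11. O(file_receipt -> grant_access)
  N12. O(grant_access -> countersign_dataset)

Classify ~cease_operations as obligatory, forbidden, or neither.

Premise 8 is O(~cease_operations -> timestamp_report); even if O(timestamp_report) held, inferring O(~cease_operations) would be affirming the consequent — invalid.
No premise or chain of K-axiom applications forces O(~cease_operations), and none forces O(cease_operations). So ~cease_operations is neither obligatory nor forbidden under these norms.

Neither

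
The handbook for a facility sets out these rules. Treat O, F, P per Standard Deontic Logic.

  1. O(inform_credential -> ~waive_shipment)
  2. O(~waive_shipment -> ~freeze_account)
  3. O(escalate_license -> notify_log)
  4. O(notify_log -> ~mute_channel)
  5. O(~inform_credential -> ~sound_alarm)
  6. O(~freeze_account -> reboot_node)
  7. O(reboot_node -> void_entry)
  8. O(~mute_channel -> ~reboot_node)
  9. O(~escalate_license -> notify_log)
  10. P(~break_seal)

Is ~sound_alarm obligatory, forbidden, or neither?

Premises 9 and 3 are O(~escalate_license -> notify_log) and O(escalate_license -> notify_log); every ideal world satisfies ~escalate_license or escalate_license, so in either case notify_log holds — hence O(notify_log).
From O(notify_log) and premise 4, O(notify_log -> ~mute_channel), we obtain O(~mute_channel).
With premise 8, O(~mute_channel -> ~reboot_node), the K-axiom yields O(~reboot_node).
The contrapositive of premise 6 (O(~freeze_account -> reboot_node)) is O(~reboot_node -> freeze_account), and O(~reboot_node) is already established, so O(freeze_account).
The contrapositive of premise 2 (O(~waive_shipment -> ~freeze_account)) is O(freeze_account -> waive_shipment), and O(freeze_account) is already established, so O(waive_shipment).
Premise 1 is O(inform_credential -> ~waive_shipment); contrapositively O(waive_shipment -> ~inform_credential). Since O(waive_shipment) holds, K gives O(~inform_credential).
Applying K to premise 5 (O(~inform_credential -> ~sound_alarm)) and O(~inform_credential) yields O(~sound_alarm).
Premises 7, 10 do not contribute to this derivation.
Hence ~sound_alarm is obligatory.

Obligatory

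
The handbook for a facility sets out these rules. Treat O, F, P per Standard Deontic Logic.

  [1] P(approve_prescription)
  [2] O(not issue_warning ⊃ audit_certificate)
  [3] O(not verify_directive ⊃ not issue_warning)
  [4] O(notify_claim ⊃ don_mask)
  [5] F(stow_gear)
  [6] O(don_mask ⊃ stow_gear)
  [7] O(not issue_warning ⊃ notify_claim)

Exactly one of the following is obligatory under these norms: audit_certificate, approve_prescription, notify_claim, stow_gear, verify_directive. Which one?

verify_directive

Premise 5 is F(stow_gear), i.e. O(not stow_gear).
The contrapositive of premise 6 (O(don_mask ⊃ stow_gear)) is O(not stow_gear ⊃ not don_mask), and O(not stow_gear) is already established, so O(not don_mask).
The contrapositive of premise 4 (O(notify_claim ⊃ don_mask)) is O(not don_mask ⊃ not notify_claim), and O(not don_mask) is already established, so O(not notify_claim).
Premise 7, O(not issue_warning ⊃ notify_claim), contraposes to O(not notify_claim ⊃ issue_warning); with O(not notify_claim) we get O(issue_warning).
Premise 3 is O(not verify_directive ⊃ not issue_warning); contrapositively O(issue_warning ⊃ verify_directive). Since O(issue_warning) holds, K gives O(verify_directive).
So O(verify_directive) holds — verify_directive is obligatory. None of the other listed options is made obligatory by any chain of premises.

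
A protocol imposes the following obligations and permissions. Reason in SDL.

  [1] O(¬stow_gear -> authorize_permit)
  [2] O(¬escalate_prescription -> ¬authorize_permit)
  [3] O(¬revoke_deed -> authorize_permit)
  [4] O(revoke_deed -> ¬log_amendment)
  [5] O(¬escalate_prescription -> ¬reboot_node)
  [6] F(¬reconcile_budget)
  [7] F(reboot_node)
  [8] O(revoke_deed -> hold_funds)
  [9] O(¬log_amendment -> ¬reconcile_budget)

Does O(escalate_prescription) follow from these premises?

Premise 6, F(¬reconcile_budget), is equivalent to O(reconcile_budget).
Premise 9, O(¬log_amendment -> ¬reconcile_budget), contraposes to O(reconcile_budget -> log_amendment); with O(reconcile_budget) we get O(log_amendment).
Premise 4 is O(revoke_deed -> ¬log_amendment); contrapositively O(log_amendment -> ¬revoke_deed). Since O(log_amendment) holds, K gives O(¬revoke_deed).
Applying K to premise 3 (O(¬revoke_deed -> authorize_permit)) and O(¬revoke_deed) yields O(authorize_permit).
Premise 2 is O(¬escalate_prescription -> ¬authorize_permit); contrapositively O(authorize_permit -> escalate_prescription). Since O(authorize_permit) holds, K gives O(escalate_prescription).
Premises 1, 5, 7, 8 do not contribute to this derivation.
So O(escalate_prescription) follows.

Yes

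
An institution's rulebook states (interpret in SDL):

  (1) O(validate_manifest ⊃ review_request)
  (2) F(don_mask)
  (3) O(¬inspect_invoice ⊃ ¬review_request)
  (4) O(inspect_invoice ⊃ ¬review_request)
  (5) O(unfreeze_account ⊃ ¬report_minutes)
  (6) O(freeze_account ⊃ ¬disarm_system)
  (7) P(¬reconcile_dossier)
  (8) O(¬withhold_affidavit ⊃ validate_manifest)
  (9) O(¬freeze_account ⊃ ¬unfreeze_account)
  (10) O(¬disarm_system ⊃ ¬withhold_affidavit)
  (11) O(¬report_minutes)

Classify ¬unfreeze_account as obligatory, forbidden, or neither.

Premises 3 and 4 cover both cases: O(¬inspect_invoice ⊃ ¬review_request) and O(inspect_invoice ⊃ ¬review_request). Since ¬inspect_invoice ∨ inspect_invoice is a tautology, O(¬review_request) follows.
Premise 1 is O(validate_manifest ⊃ review_request); contrapositively O(¬review_request ⊃ ¬validate_manifest). Since O(¬review_request) holds, K gives O(¬validate_manifest).
The contrapositive of premise 8 (O(¬withhold_affidavit ⊃ validate_manifest)) is O(¬validate_manifest ⊃ withhold_affidavit), and O(¬validate_manifest) is already established, so O(withhold_affidavit).
Premise 10 is O(¬disarm_system ⊃ ¬withhold_affidavit); contrapositively O(withhold_affidavit ⊃ disarm_system). Since O(withhold_affidavit) holds, K gives O(disarm_system).
Premise 6, O(freeze_account ⊃ ¬disarm_system), contraposes to O(disarm_system ⊃ ¬freeze_account); with O(disarm_system) we get O(¬freeze_account).
With premise 9, O(¬freeze_account ⊃ ¬unfreeze_account), the K-axiom yields O(¬unfreeze_account).
Premises 2, 5, 7, 11 do not contribute to this derivation.
Hence ¬unfreeze_account is obligatory.

Obligatory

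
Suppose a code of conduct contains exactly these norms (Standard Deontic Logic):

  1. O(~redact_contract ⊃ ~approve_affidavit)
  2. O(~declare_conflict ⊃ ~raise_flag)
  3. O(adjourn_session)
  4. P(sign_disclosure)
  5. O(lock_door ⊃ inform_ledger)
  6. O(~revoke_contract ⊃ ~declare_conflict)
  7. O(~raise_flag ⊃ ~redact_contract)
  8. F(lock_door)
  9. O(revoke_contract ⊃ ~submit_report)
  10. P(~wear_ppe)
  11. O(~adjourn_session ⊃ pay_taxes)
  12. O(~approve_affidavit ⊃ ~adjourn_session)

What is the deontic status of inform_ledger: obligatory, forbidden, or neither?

Neither

Premise 5 is O(lock_door ⊃ inform_ledger), but O(lock_door) is not derivable from the premises, so it does not yield O(inform_ledger).
No premise or chain of K-axiom applications forces O(inform_ledger), and none forces O(~inform_ledger). So inform_ledger is neither obligatory nor forbidden under these norms.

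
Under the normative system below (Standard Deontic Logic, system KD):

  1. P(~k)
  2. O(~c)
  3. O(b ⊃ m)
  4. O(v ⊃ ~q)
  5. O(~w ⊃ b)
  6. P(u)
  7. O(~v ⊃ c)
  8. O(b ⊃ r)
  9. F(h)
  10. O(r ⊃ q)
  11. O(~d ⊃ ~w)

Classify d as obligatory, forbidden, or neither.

Premise 2 gives O(~c).
Premise 7 is O(~v ⊃ c); contrapositively O(~c ⊃ v). Since O(~c) holds, K gives O(v).
With premise 4, O(v ⊃ ~q), the K-axiom yields O(~q).
Premise 10, O(r ⊃ q), contraposes to O(~q ⊃ ~r); with O(~q) we get O(~r).
The contrapositive of premise 8 (O(b ⊃ r)) is O(~r ⊃ ~b), and O(~r) is already established, so O(~b).
Premise 5 is O(~w ⊃ b); contrapositively O(~b ⊃ w). Since O(~b) holds, K gives O(w).
Premise 11, O(~d ⊃ ~w), contraposes to O(w ⊃ d); with O(w) we get O(d).
Premises 1, 3, 6, 9 do not contribute to this derivation.
Hence d is obligatory.

Obligatory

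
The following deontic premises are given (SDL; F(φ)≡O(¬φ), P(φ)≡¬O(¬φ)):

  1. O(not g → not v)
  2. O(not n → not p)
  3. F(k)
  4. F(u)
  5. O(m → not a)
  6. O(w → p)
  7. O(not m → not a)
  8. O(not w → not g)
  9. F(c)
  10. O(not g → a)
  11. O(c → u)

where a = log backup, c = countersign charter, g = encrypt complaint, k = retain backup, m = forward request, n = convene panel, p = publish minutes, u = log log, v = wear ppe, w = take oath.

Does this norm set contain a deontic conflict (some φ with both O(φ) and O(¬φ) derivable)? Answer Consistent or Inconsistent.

Consistent

Premise 11 is O(c → u), but O(c) is not derivable from the premises, so it does not yield O(u).
So O(u) is not derivable, and the apparent clash with O(not u) does not arise.
A world satisfying every obligation exists (e.g. a=false, c=false, g=true, k=false, m=false, n=true, p=true, u=false, v=false, w=true); no atom is both obligatory and forbidden, so the set is consistent.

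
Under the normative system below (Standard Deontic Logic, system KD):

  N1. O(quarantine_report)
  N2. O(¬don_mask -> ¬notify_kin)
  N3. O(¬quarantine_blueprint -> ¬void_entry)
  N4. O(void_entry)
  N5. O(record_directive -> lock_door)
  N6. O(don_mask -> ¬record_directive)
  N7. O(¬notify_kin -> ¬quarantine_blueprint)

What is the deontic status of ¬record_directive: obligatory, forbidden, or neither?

Obligatory

Premise 4 states O(void_entry) outright.
Premise 3, O(¬quarantine_blueprint -> ¬void_entry), contraposes to O(void_entry -> quarantine_blueprint); with O(void_entry) we get O(quarantine_blueprint).
The contrapositive of premise 7 (O(¬notify_kin -> ¬quarantine_blueprint)) is O(quarantine_blueprint -> notify_kin), and O(quarantine_blueprint) is already established, so O(notify_kin).
Premise 2, O(¬don_mask -> ¬notify_kin), contraposes to O(notify_kin -> don_mask); with O(notify_kin) we get O(don_mask).
From O(don_mask) and premise 6, O(don_mask -> ¬record_directive), we obtain O(¬record_directive).
Premises 1, 5 do not contribute to this derivation.
Hence ¬record_directive is obligatory.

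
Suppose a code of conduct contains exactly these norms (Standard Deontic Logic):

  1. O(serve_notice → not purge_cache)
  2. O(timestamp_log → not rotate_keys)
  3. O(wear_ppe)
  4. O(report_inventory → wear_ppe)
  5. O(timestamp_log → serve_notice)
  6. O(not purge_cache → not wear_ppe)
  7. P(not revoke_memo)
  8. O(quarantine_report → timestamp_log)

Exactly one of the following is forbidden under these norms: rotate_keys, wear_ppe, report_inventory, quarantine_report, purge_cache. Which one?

quarantine_report

Premise 3 gives O(wear_ppe).
The contrapositive of premise 6 (O(not purge_cache → not wear_ppe)) is O(wear_ppe → purge_cache), and O(wear_ppe) is already established, so O(purge_cache).
Premise 1, O(serve_notice → not purge_cache), contraposes to O(purge_cache → not serve_notice); with O(purge_cache) we get O(not serve_notice).
Premise 5, O(timestamp_log → serve_notice), contraposes to O(not serve_notice → not timestamp_log); with O(not serve_notice) we get O(not timestamp_log).
Premise 8 is O(quarantine_report → timestamp_log); contrapositively O(not timestamp_log → not quarantine_report). Since O(not timestamp_log) holds, K gives O(not quarantine_report).
So O(not quarantine_report) holds, i.e. quarantine_report is forbidden. None of the other listed options is forbidden under the premises.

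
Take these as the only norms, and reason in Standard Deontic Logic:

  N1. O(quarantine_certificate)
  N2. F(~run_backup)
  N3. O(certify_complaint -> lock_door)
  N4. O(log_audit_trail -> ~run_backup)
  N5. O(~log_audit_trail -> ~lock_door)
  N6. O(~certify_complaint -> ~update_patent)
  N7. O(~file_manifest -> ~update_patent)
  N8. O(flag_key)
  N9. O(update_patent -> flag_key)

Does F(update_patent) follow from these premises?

Premise 2 is F(~run_backup), i.e. O(run_backup).
Premise 4 is O(log_audit_trail -> ~run_backup); contrapositively O(run_backup -> ~log_audit_trail). Since O(run_backup) holds, K gives O(~log_audit_trail).
From O(~log_audit_trail) and premise 5, O(~log_audit_trail -> ~lock_door), we obtain O(~lock_door).
Premise 3 is O(certify_complaint -> lock_door); contrapositively O(~lock_door -> ~certify_complaint). Since O(~lock_door) holds, K gives O(~certify_complaint).
Applying K to premise 6 (O(~certify_complaint -> ~update_patent)) and O(~certify_complaint) yields O(~update_patent).
Premises 1, 7, 8, 9 do not contribute to this derivation.
So O(~update_patent) holds, i.e. F(update_patent). The claim follows.

Yes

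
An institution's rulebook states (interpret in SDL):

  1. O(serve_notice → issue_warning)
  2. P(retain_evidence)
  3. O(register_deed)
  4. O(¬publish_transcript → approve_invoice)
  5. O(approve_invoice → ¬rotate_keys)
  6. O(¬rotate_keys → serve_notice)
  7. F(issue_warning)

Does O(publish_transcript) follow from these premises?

F(issue_warning) at premise 7 means O(¬issue_warning).
The contrapositive of premise 1 (O(serve_notice → issue_warning)) is O(¬issue_warning → ¬serve_notice), and O(¬issue_warning) is already established, so O(¬serve_notice).
The contrapositive of premise 6 (O(¬rotate_keys → serve_notice)) is O(¬serve_notice → rotate_keys), and O(¬serve_notice) is already established, so O(rotate_keys).
The contrapositive of premise 5 (O(approve_invoice → ¬rotate_keys)) is O(rotate_keys → ¬approve_invoice), and O(rotate_keys) is already established, so O(¬approve_invoice).
The contrapositive of premise 4 (O(¬publish_transcript → approve_invoice)) is O(¬approve_invoice → publish_transcript), and O(¬approve_invoice) is already established, so O(publish_transcript).
Premises 2, 3 do not contribute to this derivation.
So O(publish_transcript) follows.

Yes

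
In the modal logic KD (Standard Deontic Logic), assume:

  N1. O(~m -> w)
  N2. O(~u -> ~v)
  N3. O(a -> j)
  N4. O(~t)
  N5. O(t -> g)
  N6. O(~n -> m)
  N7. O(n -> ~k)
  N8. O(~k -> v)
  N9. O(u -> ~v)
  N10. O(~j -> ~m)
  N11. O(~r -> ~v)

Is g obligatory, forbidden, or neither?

Premise 5 is O(t -> g), but O(t) is not derivable from the premises, so it does not yield O(g).
No premise or chain of K-axiom applications forces O(g), and none forces O(~g). So g is neither obligatory nor forbidden under these norms.

Neither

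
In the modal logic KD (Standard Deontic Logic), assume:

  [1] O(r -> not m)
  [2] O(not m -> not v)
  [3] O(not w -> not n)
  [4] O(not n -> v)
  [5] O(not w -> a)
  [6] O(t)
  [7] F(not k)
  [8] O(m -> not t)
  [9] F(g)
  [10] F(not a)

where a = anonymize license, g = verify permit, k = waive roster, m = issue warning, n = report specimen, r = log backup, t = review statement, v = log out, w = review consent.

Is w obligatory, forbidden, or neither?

Premise 6 gives O(t).
Premise 8, O(m -> not t), contraposes to O(t -> not m); with O(t) we get O(not m).
With premise 2, O(not m -> not v), the K-axiom yields O(not v).
Premise 4 is O(not n -> v); contrapositively O(not v -> n). Since O(not v) holds, K gives O(n).
Premise 3 is O(not w -> not n); contrapositively O(n -> w). Since O(n) holds, K gives O(w).
Premises 1, 5, 7, 9, 10 do not contribute to this derivation.
Hence w is obligatory.

Obligatory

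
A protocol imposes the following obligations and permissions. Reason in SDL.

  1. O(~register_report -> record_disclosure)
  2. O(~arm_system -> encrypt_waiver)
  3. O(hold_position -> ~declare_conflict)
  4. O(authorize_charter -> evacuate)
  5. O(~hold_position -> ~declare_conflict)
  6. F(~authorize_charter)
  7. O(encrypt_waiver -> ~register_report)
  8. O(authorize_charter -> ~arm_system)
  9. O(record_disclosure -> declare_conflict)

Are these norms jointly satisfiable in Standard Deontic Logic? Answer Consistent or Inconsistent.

By case analysis on ~hold_position: premise 5 gives O(~hold_position -> ~declare_conflict) and premise 3 gives O(hold_position -> ~declare_conflict), so O(~declare_conflict) either way.
Premise 9 is O(record_disclosure -> declare_conflict); contrapositively O(~declare_conflict -> ~record_disclosure). Since O(~declare_conflict) holds, K gives O(~record_disclosure).
Premise 1, O(~register_report -> record_disclosure), contraposes to O(~record_disclosure -> register_report); with O(~record_disclosure) we get O(register_report).
Premise 7, O(encrypt_waiver -> ~register_report), contraposes to O(register_report -> ~encrypt_waiver); with O(register_report) we get O(~encrypt_waiver).
Premise 2 is O(~arm_system -> encrypt_waiver); contrapositively O(~encrypt_waiver -> arm_system). Since O(~encrypt_waiver) holds, K gives O(arm_system).
Premise 8 is O(authorize_charter -> ~arm_system); contrapositively O(arm_system -> ~authorize_charter). Since O(arm_system) holds, K gives O(~authorize_charter).
However, F(~authorize_charter) at premise 6 amounts to O(authorize_charter).
We now have both O(~authorize_charter) and O(authorize_charter) — authorize_charter is simultaneously obligatory and forbidden, violating the D-axiom.

Inconsistent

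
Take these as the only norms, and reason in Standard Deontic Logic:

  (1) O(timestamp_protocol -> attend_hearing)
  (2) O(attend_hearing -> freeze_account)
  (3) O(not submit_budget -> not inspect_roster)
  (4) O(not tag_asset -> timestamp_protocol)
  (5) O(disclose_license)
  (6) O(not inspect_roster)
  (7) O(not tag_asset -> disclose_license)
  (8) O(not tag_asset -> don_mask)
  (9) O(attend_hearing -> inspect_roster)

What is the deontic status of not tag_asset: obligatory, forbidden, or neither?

Forbidden

Premise 6 gives O(not inspect_roster).
Premise 9 is O(attend_hearing -> inspect_roster); contrapositively O(not inspect_roster -> not attend_hearing). Since O(not inspect_roster) holds, K gives O(not attend_hearing).
Premise 1, O(timestamp_protocol -> attend_hearing), contraposes to O(not attend_hearing -> not timestamp_protocol); with O(not attend_hearing) we get O(not timestamp_protocol).
Premise 4 is O(not tag_asset -> timestamp_protocol); contrapositively O(not timestamp_protocol -> tag_asset). Since O(not timestamp_protocol) holds, K gives O(tag_asset).
Premises 2, 3, 5, 7, 8 do not contribute to this derivation.
Thus O(tag_asset), which is F(not tag_asset): not tag_asset is forbidden.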